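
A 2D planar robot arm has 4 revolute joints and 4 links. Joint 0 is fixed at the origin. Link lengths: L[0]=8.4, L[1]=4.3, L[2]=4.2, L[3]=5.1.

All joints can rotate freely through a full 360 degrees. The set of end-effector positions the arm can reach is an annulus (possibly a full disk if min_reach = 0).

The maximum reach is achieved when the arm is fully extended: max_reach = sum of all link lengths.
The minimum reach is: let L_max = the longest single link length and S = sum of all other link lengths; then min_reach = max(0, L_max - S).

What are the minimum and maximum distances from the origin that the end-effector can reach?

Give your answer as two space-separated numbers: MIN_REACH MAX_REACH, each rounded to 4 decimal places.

Link lengths: [8.4, 4.3, 4.2, 5.1]
max_reach = 8.4 + 4.3 + 4.2 + 5.1 = 22
L_max = max([8.4, 4.3, 4.2, 5.1]) = 8.4
S (sum of others) = 22 - 8.4 = 13.6
min_reach = max(0, 8.4 - 13.6) = max(0, -5.2) = 0

Answer: 0.0000 22.0000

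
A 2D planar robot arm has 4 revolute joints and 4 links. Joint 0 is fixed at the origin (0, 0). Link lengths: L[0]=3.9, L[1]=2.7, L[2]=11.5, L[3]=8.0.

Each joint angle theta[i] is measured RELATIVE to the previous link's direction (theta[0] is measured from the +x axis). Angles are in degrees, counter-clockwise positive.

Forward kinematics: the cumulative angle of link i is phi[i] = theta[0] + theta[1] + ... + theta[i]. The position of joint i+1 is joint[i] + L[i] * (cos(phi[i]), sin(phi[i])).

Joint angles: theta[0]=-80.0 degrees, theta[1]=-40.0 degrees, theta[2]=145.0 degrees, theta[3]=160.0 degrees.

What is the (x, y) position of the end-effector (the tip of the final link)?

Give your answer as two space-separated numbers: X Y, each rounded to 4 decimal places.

Answer: 1.7802 -2.0162

Derivation:
joint[0] = (0.0000, 0.0000)  (base)
link 0: phi[0] = -80 = -80 deg
  cos(-80 deg) = 0.1736, sin(-80 deg) = -0.9848
  joint[1] = (0.0000, 0.0000) + 3.9 * (0.1736, -0.9848) = (0.0000 + 0.6772, 0.0000 + -3.8408) = (0.6772, -3.8408)
link 1: phi[1] = -80 + -40 = -120 deg
  cos(-120 deg) = -0.5000, sin(-120 deg) = -0.8660
  joint[2] = (0.6772, -3.8408) + 2.7 * (-0.5000, -0.8660) = (0.6772 + -1.3500, -3.8408 + -2.3383) = (-0.6728, -6.1790)
link 2: phi[2] = -80 + -40 + 145 = 25 deg
  cos(25 deg) = 0.9063, sin(25 deg) = 0.4226
  joint[3] = (-0.6728, -6.1790) + 11.5 * (0.9063, 0.4226) = (-0.6728 + 10.4225, -6.1790 + 4.8601) = (9.7498, -1.3189)
link 3: phi[3] = -80 + -40 + 145 + 160 = 185 deg
  cos(185 deg) = -0.9962, sin(185 deg) = -0.0872
  joint[4] = (9.7498, -1.3189) + 8 * (-0.9962, -0.0872) = (9.7498 + -7.9696, -1.3189 + -0.6972) = (1.7802, -2.0162)
End effector: (1.7802, -2.0162)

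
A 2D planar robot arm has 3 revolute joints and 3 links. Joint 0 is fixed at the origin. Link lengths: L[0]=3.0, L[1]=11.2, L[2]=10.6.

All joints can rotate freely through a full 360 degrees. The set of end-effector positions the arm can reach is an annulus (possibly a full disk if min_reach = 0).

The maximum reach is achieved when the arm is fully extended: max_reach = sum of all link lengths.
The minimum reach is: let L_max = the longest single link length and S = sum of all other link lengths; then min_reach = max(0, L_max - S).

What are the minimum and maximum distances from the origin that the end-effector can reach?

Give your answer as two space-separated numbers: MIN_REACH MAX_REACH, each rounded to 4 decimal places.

Answer: 0.0000 24.8000

Derivation:
Link lengths: [3.0, 11.2, 10.6]
max_reach = 3 + 11.2 + 10.6 = 24.8
L_max = max([3.0, 11.2, 10.6]) = 11.2
S (sum of others) = 24.8 - 11.2 = 13.6
min_reach = max(0, 11.2 - 13.6) = max(0, -2.4) = 0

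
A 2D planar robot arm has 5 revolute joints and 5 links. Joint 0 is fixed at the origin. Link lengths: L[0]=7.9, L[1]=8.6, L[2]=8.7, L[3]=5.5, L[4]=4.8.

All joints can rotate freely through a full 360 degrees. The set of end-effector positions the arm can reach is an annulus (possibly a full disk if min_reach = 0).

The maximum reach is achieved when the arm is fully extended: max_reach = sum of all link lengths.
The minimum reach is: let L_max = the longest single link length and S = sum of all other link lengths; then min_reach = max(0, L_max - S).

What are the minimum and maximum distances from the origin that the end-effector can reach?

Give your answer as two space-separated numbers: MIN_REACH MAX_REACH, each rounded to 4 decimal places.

Answer: 0.0000 35.5000

Derivation:
Link lengths: [7.9, 8.6, 8.7, 5.5, 4.8]
max_reach = 7.9 + 8.6 + 8.7 + 5.5 + 4.8 = 35.5
L_max = max([7.9, 8.6, 8.7, 5.5, 4.8]) = 8.7
S (sum of others) = 35.5 - 8.7 = 26.8
min_reach = max(0, 8.7 - 26.8) = max(0, -18.1) = 0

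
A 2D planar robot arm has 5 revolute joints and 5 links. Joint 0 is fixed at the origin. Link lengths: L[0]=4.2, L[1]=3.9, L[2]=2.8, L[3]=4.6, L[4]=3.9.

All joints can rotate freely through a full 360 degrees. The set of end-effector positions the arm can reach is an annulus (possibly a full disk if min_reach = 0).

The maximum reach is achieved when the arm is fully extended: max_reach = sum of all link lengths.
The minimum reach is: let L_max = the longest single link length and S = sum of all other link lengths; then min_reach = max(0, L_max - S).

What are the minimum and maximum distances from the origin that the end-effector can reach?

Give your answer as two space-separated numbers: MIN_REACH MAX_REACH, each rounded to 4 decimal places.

Link lengths: [4.2, 3.9, 2.8, 4.6, 3.9]
max_reach = 4.2 + 3.9 + 2.8 + 4.6 + 3.9 = 19.4
L_max = max([4.2, 3.9, 2.8, 4.6, 3.9]) = 4.6
S (sum of others) = 19.4 - 4.6 = 14.8
min_reach = max(0, 4.6 - 14.8) = max(0, -10.2) = 0

Answer: 0.0000 19.4000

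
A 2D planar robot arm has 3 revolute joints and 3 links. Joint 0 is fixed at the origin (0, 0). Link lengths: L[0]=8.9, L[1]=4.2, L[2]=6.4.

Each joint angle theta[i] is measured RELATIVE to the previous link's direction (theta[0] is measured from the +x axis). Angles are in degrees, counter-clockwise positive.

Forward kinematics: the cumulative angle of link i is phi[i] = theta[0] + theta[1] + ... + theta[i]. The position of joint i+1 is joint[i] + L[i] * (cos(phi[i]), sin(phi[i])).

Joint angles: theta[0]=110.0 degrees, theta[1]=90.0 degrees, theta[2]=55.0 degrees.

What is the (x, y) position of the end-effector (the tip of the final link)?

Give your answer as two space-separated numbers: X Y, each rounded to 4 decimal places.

joint[0] = (0.0000, 0.0000)  (base)
link 0: phi[0] = 110 = 110 deg
  cos(110 deg) = -0.3420, sin(110 deg) = 0.9397
  joint[1] = (0.0000, 0.0000) + 8.9 * (-0.3420, 0.9397) = (0.0000 + -3.0440, 0.0000 + 8.3633) = (-3.0440, 8.3633)
link 1: phi[1] = 110 + 90 = 200 deg
  cos(200 deg) = -0.9397, sin(200 deg) = -0.3420
  joint[2] = (-3.0440, 8.3633) + 4.2 * (-0.9397, -0.3420) = (-3.0440 + -3.9467, 8.3633 + -1.4365) = (-6.9907, 6.9268)
link 2: phi[2] = 110 + 90 + 55 = 255 deg
  cos(255 deg) = -0.2588, sin(255 deg) = -0.9659
  joint[3] = (-6.9907, 6.9268) + 6.4 * (-0.2588, -0.9659) = (-6.9907 + -1.6564, 6.9268 + -6.1819) = (-8.6471, 0.7449)
End effector: (-8.6471, 0.7449)

Answer: -8.6471 0.7449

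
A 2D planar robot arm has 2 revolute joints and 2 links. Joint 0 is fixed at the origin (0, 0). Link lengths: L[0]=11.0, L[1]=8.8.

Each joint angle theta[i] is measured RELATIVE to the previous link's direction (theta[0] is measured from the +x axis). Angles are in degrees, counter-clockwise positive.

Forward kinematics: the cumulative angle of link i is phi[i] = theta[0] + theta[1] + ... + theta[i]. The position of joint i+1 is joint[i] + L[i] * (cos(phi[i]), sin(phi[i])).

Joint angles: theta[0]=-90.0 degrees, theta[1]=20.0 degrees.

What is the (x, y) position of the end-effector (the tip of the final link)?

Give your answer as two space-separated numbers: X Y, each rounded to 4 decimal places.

Answer: 3.0098 -19.2693

Derivation:
joint[0] = (0.0000, 0.0000)  (base)
link 0: phi[0] = -90 = -90 deg
  cos(-90 deg) = 0.0000, sin(-90 deg) = -1.0000
  joint[1] = (0.0000, 0.0000) + 11 * (0.0000, -1.0000) = (0.0000 + 0.0000, 0.0000 + -11.0000) = (0.0000, -11.0000)
link 1: phi[1] = -90 + 20 = -70 deg
  cos(-70 deg) = 0.3420, sin(-70 deg) = -0.9397
  joint[2] = (0.0000, -11.0000) + 8.8 * (0.3420, -0.9397) = (0.0000 + 3.0098, -11.0000 + -8.2693) = (3.0098, -19.2693)
End effector: (3.0098, -19.2693)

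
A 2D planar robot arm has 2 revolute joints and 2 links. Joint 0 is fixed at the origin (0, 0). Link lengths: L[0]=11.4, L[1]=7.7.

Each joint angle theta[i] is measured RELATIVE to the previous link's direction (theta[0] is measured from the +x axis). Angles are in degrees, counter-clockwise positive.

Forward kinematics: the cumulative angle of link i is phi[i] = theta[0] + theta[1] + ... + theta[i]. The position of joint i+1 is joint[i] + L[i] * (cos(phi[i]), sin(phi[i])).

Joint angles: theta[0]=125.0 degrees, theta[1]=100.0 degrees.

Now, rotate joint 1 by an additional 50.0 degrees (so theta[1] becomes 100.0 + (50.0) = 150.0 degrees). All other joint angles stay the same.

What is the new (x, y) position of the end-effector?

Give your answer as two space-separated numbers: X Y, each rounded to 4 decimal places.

joint[0] = (0.0000, 0.0000)  (base)
link 0: phi[0] = 125 = 125 deg
  cos(125 deg) = -0.5736, sin(125 deg) = 0.8192
  joint[1] = (0.0000, 0.0000) + 11.4 * (-0.5736, 0.8192) = (0.0000 + -6.5388, 0.0000 + 9.3383) = (-6.5388, 9.3383)
link 1: phi[1] = 125 + 150 = 275 deg
  cos(275 deg) = 0.0872, sin(275 deg) = -0.9962
  joint[2] = (-6.5388, 9.3383) + 7.7 * (0.0872, -0.9962) = (-6.5388 + 0.6711, 9.3383 + -7.6707) = (-5.8677, 1.6676)
End effector: (-5.8677, 1.6676)

Answer: -5.8677 1.6676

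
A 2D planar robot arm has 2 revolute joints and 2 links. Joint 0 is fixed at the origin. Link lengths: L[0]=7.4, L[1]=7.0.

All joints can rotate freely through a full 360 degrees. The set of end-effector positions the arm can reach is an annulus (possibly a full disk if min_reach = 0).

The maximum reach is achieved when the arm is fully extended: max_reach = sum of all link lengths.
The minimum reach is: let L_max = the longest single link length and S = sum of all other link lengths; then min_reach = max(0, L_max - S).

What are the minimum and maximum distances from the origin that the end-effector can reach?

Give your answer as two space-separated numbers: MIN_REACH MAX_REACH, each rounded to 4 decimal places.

Link lengths: [7.4, 7.0]
max_reach = 7.4 + 7 = 14.4
L_max = max([7.4, 7.0]) = 7.4
S (sum of others) = 14.4 - 7.4 = 7
min_reach = max(0, 7.4 - 7) = max(0, 0.4) = 0.4

Answer: 0.4000 14.4000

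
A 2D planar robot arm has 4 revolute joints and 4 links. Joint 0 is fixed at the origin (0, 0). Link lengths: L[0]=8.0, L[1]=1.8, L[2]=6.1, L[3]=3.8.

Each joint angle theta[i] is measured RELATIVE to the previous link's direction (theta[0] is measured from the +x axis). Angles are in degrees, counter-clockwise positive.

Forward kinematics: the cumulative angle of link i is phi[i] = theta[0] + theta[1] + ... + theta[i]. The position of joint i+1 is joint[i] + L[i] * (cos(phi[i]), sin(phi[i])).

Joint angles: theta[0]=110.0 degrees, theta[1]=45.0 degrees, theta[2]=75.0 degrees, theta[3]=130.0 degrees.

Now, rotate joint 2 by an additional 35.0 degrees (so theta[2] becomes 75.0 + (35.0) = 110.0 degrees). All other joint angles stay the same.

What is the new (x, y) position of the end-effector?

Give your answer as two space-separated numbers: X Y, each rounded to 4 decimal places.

joint[0] = (0.0000, 0.0000)  (base)
link 0: phi[0] = 110 = 110 deg
  cos(110 deg) = -0.3420, sin(110 deg) = 0.9397
  joint[1] = (0.0000, 0.0000) + 8 * (-0.3420, 0.9397) = (0.0000 + -2.7362, 0.0000 + 7.5175) = (-2.7362, 7.5175)
link 1: phi[1] = 110 + 45 = 155 deg
  cos(155 deg) = -0.9063, sin(155 deg) = 0.4226
  joint[2] = (-2.7362, 7.5175) + 1.8 * (-0.9063, 0.4226) = (-2.7362 + -1.6314, 7.5175 + 0.7607) = (-4.3675, 8.2783)
link 2: phi[2] = 110 + 45 + 110 = 265 deg
  cos(265 deg) = -0.0872, sin(265 deg) = -0.9962
  joint[3] = (-4.3675, 8.2783) + 6.1 * (-0.0872, -0.9962) = (-4.3675 + -0.5317, 8.2783 + -6.0768) = (-4.8992, 2.2015)
link 3: phi[3] = 110 + 45 + 110 + 130 = 395 deg
  cos(395 deg) = 0.8192, sin(395 deg) = 0.5736
  joint[4] = (-4.8992, 2.2015) + 3.8 * (0.8192, 0.5736) = (-4.8992 + 3.1128, 2.2015 + 2.1796) = (-1.7864, 4.3811)
End effector: (-1.7864, 4.3811)

Answer: -1.7864 4.3811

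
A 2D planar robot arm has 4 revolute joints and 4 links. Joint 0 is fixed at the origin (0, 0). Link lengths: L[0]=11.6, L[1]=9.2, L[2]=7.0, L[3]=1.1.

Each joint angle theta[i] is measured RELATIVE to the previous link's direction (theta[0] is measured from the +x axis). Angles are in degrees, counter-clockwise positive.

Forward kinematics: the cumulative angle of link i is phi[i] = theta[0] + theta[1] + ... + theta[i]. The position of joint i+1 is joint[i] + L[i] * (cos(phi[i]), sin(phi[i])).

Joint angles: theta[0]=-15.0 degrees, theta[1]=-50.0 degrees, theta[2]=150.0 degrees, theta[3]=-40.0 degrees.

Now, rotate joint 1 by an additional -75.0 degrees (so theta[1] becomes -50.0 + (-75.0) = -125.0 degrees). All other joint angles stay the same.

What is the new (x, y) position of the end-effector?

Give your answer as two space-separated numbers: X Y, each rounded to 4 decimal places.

joint[0] = (0.0000, 0.0000)  (base)
link 0: phi[0] = -15 = -15 deg
  cos(-15 deg) = 0.9659, sin(-15 deg) = -0.2588
  joint[1] = (0.0000, 0.0000) + 11.6 * (0.9659, -0.2588) = (0.0000 + 11.2047, 0.0000 + -3.0023) = (11.2047, -3.0023)
link 1: phi[1] = -15 + -125 = -140 deg
  cos(-140 deg) = -0.7660, sin(-140 deg) = -0.6428
  joint[2] = (11.2047, -3.0023) + 9.2 * (-0.7660, -0.6428) = (11.2047 + -7.0476, -3.0023 + -5.9136) = (4.1571, -8.9159)
link 2: phi[2] = -15 + -125 + 150 = 10 deg
  cos(10 deg) = 0.9848, sin(10 deg) = 0.1736
  joint[3] = (4.1571, -8.9159) + 7 * (0.9848, 0.1736) = (4.1571 + 6.8937, -8.9159 + 1.2155) = (11.0508, -7.7004)
link 3: phi[3] = -15 + -125 + 150 + -40 = -30 deg
  cos(-30 deg) = 0.8660, sin(-30 deg) = -0.5000
  joint[4] = (11.0508, -7.7004) + 1.1 * (0.8660, -0.5000) = (11.0508 + 0.9526, -7.7004 + -0.5500) = (12.0034, -8.2504)
End effector: (12.0034, -8.2504)

Answer: 12.0034 -8.2504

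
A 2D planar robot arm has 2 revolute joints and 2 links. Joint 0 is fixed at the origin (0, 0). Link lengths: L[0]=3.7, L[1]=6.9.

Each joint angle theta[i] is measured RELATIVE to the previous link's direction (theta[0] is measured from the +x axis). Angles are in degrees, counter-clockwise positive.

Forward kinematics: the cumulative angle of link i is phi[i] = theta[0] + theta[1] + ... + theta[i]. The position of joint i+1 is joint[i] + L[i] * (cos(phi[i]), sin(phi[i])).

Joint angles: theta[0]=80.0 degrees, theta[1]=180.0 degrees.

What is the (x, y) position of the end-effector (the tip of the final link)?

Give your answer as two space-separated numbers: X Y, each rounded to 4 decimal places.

Answer: -0.5557 -3.1514

Derivation:
joint[0] = (0.0000, 0.0000)  (base)
link 0: phi[0] = 80 = 80 deg
  cos(80 deg) = 0.1736, sin(80 deg) = 0.9848
  joint[1] = (0.0000, 0.0000) + 3.7 * (0.1736, 0.9848) = (0.0000 + 0.6425, 0.0000 + 3.6438) = (0.6425, 3.6438)
link 1: phi[1] = 80 + 180 = 260 deg
  cos(260 deg) = -0.1736, sin(260 deg) = -0.9848
  joint[2] = (0.6425, 3.6438) + 6.9 * (-0.1736, -0.9848) = (0.6425 + -1.1982, 3.6438 + -6.7952) = (-0.5557, -3.1514)
End effector: (-0.5557, -3.1514)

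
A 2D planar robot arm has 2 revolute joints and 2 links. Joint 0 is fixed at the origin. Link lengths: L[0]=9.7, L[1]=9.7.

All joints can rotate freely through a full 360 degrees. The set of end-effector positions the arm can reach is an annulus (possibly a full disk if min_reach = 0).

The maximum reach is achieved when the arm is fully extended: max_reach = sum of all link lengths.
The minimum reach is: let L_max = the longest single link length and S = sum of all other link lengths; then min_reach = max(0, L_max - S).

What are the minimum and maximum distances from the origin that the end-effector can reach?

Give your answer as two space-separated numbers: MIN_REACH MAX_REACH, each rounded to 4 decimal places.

Answer: 0.0000 19.4000

Derivation:
Link lengths: [9.7, 9.7]
max_reach = 9.7 + 9.7 = 19.4
L_max = max([9.7, 9.7]) = 9.7
S (sum of others) = 19.4 - 9.7 = 9.7
min_reach = max(0, 9.7 - 9.7) = max(0, 0) = 0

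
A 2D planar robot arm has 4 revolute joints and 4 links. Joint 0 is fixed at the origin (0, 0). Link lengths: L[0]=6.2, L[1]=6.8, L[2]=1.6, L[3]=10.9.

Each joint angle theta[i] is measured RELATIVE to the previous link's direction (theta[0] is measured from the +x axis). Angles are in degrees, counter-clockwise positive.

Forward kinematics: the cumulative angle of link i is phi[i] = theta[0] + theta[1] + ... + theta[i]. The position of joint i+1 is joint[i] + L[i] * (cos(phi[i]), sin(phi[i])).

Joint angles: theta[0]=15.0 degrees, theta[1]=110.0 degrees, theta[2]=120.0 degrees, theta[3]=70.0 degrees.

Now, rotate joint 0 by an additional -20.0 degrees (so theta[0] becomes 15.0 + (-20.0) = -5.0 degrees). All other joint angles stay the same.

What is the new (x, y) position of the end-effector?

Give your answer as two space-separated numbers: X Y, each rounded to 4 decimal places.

Answer: 7.8916 -4.9822

Derivation:
joint[0] = (0.0000, 0.0000)  (base)
link 0: phi[0] = -5 = -5 deg
  cos(-5 deg) = 0.9962, sin(-5 deg) = -0.0872
  joint[1] = (0.0000, 0.0000) + 6.2 * (0.9962, -0.0872) = (0.0000 + 6.1764, 0.0000 + -0.5404) = (6.1764, -0.5404)
link 1: phi[1] = -5 + 110 = 105 deg
  cos(105 deg) = -0.2588, sin(105 deg) = 0.9659
  joint[2] = (6.1764, -0.5404) + 6.8 * (-0.2588, 0.9659) = (6.1764 + -1.7600, -0.5404 + 6.5683) = (4.4164, 6.0279)
link 2: phi[2] = -5 + 110 + 120 = 225 deg
  cos(225 deg) = -0.7071, sin(225 deg) = -0.7071
  joint[3] = (4.4164, 6.0279) + 1.6 * (-0.7071, -0.7071) = (4.4164 + -1.1314, 6.0279 + -1.1314) = (3.2851, 4.8966)
link 3: phi[3] = -5 + 110 + 120 + 70 = 295 deg
  cos(295 deg) = 0.4226, sin(295 deg) = -0.9063
  joint[4] = (3.2851, 4.8966) + 10.9 * (0.4226, -0.9063) = (3.2851 + 4.6065, 4.8966 + -9.8788) = (7.8916, -4.9822)
End effector: (7.8916, -4.9822)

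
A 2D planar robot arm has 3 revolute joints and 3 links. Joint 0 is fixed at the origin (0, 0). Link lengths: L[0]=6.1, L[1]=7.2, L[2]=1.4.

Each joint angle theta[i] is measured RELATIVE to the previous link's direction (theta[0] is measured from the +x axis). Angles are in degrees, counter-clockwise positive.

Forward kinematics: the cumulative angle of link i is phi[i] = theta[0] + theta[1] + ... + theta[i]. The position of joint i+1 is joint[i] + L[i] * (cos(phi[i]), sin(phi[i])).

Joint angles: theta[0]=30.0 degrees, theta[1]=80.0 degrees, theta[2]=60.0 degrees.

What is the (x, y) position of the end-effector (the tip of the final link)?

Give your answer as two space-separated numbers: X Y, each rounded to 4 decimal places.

Answer: 1.4415 10.0589

Derivation:
joint[0] = (0.0000, 0.0000)  (base)
link 0: phi[0] = 30 = 30 deg
  cos(30 deg) = 0.8660, sin(30 deg) = 0.5000
  joint[1] = (0.0000, 0.0000) + 6.1 * (0.8660, 0.5000) = (0.0000 + 5.2828, 0.0000 + 3.0500) = (5.2828, 3.0500)
link 1: phi[1] = 30 + 80 = 110 deg
  cos(110 deg) = -0.3420, sin(110 deg) = 0.9397
  joint[2] = (5.2828, 3.0500) + 7.2 * (-0.3420, 0.9397) = (5.2828 + -2.4625, 3.0500 + 6.7658) = (2.8202, 9.8158)
link 2: phi[2] = 30 + 80 + 60 = 170 deg
  cos(170 deg) = -0.9848, sin(170 deg) = 0.1736
  joint[3] = (2.8202, 9.8158) + 1.4 * (-0.9848, 0.1736) = (2.8202 + -1.3787, 9.8158 + 0.2431) = (1.4415, 10.0589)
End effector: (1.4415, 10.0589)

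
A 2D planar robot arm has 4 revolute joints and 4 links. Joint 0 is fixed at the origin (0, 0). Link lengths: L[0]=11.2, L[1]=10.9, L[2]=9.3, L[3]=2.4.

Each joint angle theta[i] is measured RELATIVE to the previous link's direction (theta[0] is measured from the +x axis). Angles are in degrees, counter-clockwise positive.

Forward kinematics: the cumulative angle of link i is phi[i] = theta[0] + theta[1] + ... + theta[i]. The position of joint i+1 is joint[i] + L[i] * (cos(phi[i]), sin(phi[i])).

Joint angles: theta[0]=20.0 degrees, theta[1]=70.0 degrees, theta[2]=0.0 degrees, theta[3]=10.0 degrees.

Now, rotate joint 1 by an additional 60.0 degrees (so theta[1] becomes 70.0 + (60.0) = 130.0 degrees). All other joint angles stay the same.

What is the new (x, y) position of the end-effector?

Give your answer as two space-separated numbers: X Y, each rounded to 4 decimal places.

Answer: -9.2244 14.7515

Derivation:
joint[0] = (0.0000, 0.0000)  (base)
link 0: phi[0] = 20 = 20 deg
  cos(20 deg) = 0.9397, sin(20 deg) = 0.3420
  joint[1] = (0.0000, 0.0000) + 11.2 * (0.9397, 0.3420) = (0.0000 + 10.5246, 0.0000 + 3.8306) = (10.5246, 3.8306)
link 1: phi[1] = 20 + 130 = 150 deg
  cos(150 deg) = -0.8660, sin(150 deg) = 0.5000
  joint[2] = (10.5246, 3.8306) + 10.9 * (-0.8660, 0.5000) = (10.5246 + -9.4397, 3.8306 + 5.4500) = (1.0849, 9.2806)
link 2: phi[2] = 20 + 130 + 0 = 150 deg
  cos(150 deg) = -0.8660, sin(150 deg) = 0.5000
  joint[3] = (1.0849, 9.2806) + 9.3 * (-0.8660, 0.5000) = (1.0849 + -8.0540, 9.2806 + 4.6500) = (-6.9692, 13.9306)
link 3: phi[3] = 20 + 130 + 0 + 10 = 160 deg
  cos(160 deg) = -0.9397, sin(160 deg) = 0.3420
  joint[4] = (-6.9692, 13.9306) + 2.4 * (-0.9397, 0.3420) = (-6.9692 + -2.2553, 13.9306 + 0.8208) = (-9.2244, 14.7515)
End effector: (-9.2244, 14.7515)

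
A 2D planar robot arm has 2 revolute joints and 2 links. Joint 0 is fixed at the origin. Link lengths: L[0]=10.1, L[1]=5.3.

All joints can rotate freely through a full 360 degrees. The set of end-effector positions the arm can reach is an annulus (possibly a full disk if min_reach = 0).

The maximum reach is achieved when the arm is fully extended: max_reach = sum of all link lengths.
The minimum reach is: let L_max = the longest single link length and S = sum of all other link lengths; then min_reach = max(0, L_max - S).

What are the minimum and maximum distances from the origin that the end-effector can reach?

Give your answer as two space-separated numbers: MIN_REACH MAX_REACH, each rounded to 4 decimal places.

Link lengths: [10.1, 5.3]
max_reach = 10.1 + 5.3 = 15.4
L_max = max([10.1, 5.3]) = 10.1
S (sum of others) = 15.4 - 10.1 = 5.3
min_reach = max(0, 10.1 - 5.3) = max(0, 4.8) = 4.8

Answer: 4.8000 15.4000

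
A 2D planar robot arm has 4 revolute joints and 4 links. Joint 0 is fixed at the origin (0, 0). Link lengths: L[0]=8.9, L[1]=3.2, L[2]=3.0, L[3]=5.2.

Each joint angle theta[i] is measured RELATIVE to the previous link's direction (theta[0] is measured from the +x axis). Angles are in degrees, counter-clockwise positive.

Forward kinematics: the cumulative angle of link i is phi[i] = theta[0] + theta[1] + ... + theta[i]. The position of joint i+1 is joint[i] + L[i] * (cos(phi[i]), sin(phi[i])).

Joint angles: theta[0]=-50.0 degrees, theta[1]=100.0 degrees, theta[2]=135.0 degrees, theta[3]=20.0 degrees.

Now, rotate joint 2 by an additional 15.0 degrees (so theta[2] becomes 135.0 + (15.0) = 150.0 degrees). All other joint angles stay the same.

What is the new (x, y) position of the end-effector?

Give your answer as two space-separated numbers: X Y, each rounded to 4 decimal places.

joint[0] = (0.0000, 0.0000)  (base)
link 0: phi[0] = -50 = -50 deg
  cos(-50 deg) = 0.6428, sin(-50 deg) = -0.7660
  joint[1] = (0.0000, 0.0000) + 8.9 * (0.6428, -0.7660) = (0.0000 + 5.7208, 0.0000 + -6.8178) = (5.7208, -6.8178)
link 1: phi[1] = -50 + 100 = 50 deg
  cos(50 deg) = 0.6428, sin(50 deg) = 0.7660
  joint[2] = (5.7208, -6.8178) + 3.2 * (0.6428, 0.7660) = (5.7208 + 2.0569, -6.8178 + 2.4513) = (7.7777, -4.3665)
link 2: phi[2] = -50 + 100 + 150 = 200 deg
  cos(200 deg) = -0.9397, sin(200 deg) = -0.3420
  joint[3] = (7.7777, -4.3665) + 3 * (-0.9397, -0.3420) = (7.7777 + -2.8191, -4.3665 + -1.0261) = (4.9587, -5.3925)
link 3: phi[3] = -50 + 100 + 150 + 20 = 220 deg
  cos(220 deg) = -0.7660, sin(220 deg) = -0.6428
  joint[4] = (4.9587, -5.3925) + 5.2 * (-0.7660, -0.6428) = (4.9587 + -3.9834, -5.3925 + -3.3425) = (0.9752, -8.7350)
End effector: (0.9752, -8.7350)

Answer: 0.9752 -8.7350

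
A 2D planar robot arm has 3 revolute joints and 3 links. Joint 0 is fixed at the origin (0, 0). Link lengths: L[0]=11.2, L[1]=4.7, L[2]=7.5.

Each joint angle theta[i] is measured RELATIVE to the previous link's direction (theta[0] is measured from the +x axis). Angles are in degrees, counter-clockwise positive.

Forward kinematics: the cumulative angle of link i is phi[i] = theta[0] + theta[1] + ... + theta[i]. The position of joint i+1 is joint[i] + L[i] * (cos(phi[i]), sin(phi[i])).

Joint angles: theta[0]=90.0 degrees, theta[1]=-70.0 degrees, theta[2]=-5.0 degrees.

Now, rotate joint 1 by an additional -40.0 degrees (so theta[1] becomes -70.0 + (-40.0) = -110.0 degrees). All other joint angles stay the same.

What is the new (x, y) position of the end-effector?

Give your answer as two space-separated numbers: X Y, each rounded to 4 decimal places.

joint[0] = (0.0000, 0.0000)  (base)
link 0: phi[0] = 90 = 90 deg
  cos(90 deg) = 0.0000, sin(90 deg) = 1.0000
  joint[1] = (0.0000, 0.0000) + 11.2 * (0.0000, 1.0000) = (0.0000 + 0.0000, 0.0000 + 11.2000) = (0.0000, 11.2000)
link 1: phi[1] = 90 + -110 = -20 deg
  cos(-20 deg) = 0.9397, sin(-20 deg) = -0.3420
  joint[2] = (0.0000, 11.2000) + 4.7 * (0.9397, -0.3420) = (0.0000 + 4.4166, 11.2000 + -1.6075) = (4.4166, 9.5925)
link 2: phi[2] = 90 + -110 + -5 = -25 deg
  cos(-25 deg) = 0.9063, sin(-25 deg) = -0.4226
  joint[3] = (4.4166, 9.5925) + 7.5 * (0.9063, -0.4226) = (4.4166 + 6.7973, 9.5925 + -3.1696) = (11.2139, 6.4229)
End effector: (11.2139, 6.4229)

Answer: 11.2139 6.4229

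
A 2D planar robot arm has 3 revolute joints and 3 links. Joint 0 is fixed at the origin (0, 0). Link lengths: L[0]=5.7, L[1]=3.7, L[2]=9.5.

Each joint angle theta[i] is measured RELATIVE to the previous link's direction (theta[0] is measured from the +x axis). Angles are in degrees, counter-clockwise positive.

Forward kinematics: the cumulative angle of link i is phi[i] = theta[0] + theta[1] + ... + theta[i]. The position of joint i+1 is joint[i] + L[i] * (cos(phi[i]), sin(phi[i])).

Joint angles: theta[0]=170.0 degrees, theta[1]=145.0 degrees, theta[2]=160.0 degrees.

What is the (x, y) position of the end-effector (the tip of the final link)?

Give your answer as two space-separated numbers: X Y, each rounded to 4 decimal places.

Answer: -7.0120 6.9834

Derivation:
joint[0] = (0.0000, 0.0000)  (base)
link 0: phi[0] = 170 = 170 deg
  cos(170 deg) = -0.9848, sin(170 deg) = 0.1736
  joint[1] = (0.0000, 0.0000) + 5.7 * (-0.9848, 0.1736) = (0.0000 + -5.6134, 0.0000 + 0.9898) = (-5.6134, 0.9898)
link 1: phi[1] = 170 + 145 = 315 deg
  cos(315 deg) = 0.7071, sin(315 deg) = -0.7071
  joint[2] = (-5.6134, 0.9898) + 3.7 * (0.7071, -0.7071) = (-5.6134 + 2.6163, 0.9898 + -2.6163) = (-2.9971, -1.6265)
link 2: phi[2] = 170 + 145 + 160 = 475 deg
  cos(475 deg) = -0.4226, sin(475 deg) = 0.9063
  joint[3] = (-2.9971, -1.6265) + 9.5 * (-0.4226, 0.9063) = (-2.9971 + -4.0149, -1.6265 + 8.6099) = (-7.0120, 6.9834)
End effector: (-7.0120, 6.9834)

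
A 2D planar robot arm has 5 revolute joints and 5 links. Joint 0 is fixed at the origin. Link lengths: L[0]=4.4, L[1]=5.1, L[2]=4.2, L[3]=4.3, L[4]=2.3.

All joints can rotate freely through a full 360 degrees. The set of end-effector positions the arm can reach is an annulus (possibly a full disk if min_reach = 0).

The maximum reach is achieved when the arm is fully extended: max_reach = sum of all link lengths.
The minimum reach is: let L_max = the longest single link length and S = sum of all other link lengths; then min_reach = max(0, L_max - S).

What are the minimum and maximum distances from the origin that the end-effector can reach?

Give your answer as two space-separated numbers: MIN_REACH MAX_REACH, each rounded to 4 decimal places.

Link lengths: [4.4, 5.1, 4.2, 4.3, 2.3]
max_reach = 4.4 + 5.1 + 4.2 + 4.3 + 2.3 = 20.3
L_max = max([4.4, 5.1, 4.2, 4.3, 2.3]) = 5.1
S (sum of others) = 20.3 - 5.1 = 15.2
min_reach = max(0, 5.1 - 15.2) = max(0, -10.1) = 0

Answer: 0.0000 20.3000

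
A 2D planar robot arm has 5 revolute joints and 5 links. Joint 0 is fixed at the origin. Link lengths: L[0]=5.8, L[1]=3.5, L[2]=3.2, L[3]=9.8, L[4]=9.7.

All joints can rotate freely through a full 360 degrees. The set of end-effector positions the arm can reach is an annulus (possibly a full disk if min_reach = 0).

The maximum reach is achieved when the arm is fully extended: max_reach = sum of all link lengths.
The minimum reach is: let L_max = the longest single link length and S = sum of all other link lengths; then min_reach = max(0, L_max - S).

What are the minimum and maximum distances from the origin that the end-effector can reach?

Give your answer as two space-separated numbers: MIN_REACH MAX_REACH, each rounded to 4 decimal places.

Answer: 0.0000 32.0000

Derivation:
Link lengths: [5.8, 3.5, 3.2, 9.8, 9.7]
max_reach = 5.8 + 3.5 + 3.2 + 9.8 + 9.7 = 32
L_max = max([5.8, 3.5, 3.2, 9.8, 9.7]) = 9.8
S (sum of others) = 32 - 9.8 = 22.2
min_reach = max(0, 9.8 - 22.2) = max(0, -12.4) = 0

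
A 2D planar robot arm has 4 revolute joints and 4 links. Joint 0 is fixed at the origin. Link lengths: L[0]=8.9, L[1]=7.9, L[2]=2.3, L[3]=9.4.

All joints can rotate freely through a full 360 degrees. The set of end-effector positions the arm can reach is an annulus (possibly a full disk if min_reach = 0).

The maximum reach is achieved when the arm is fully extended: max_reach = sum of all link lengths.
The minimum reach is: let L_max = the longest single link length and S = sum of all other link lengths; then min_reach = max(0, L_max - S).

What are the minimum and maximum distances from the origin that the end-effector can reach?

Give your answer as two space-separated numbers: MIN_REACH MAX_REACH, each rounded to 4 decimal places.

Answer: 0.0000 28.5000

Derivation:
Link lengths: [8.9, 7.9, 2.3, 9.4]
max_reach = 8.9 + 7.9 + 2.3 + 9.4 = 28.5
L_max = max([8.9, 7.9, 2.3, 9.4]) = 9.4
S (sum of others) = 28.5 - 9.4 = 19.1
min_reach = max(0, 9.4 - 19.1) = max(0, -9.7) = 0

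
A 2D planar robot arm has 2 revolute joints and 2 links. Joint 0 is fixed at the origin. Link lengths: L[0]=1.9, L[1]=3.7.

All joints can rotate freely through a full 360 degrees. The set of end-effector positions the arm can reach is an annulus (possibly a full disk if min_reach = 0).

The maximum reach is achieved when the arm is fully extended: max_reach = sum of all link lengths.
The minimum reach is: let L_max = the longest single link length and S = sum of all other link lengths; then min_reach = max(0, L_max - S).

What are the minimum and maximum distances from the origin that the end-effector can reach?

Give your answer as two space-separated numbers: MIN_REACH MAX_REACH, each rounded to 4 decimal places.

Link lengths: [1.9, 3.7]
max_reach = 1.9 + 3.7 = 5.6
L_max = max([1.9, 3.7]) = 3.7
S (sum of others) = 5.6 - 3.7 = 1.9
min_reach = max(0, 3.7 - 1.9) = max(0, 1.8) = 1.8

Answer: 1.8000 5.6000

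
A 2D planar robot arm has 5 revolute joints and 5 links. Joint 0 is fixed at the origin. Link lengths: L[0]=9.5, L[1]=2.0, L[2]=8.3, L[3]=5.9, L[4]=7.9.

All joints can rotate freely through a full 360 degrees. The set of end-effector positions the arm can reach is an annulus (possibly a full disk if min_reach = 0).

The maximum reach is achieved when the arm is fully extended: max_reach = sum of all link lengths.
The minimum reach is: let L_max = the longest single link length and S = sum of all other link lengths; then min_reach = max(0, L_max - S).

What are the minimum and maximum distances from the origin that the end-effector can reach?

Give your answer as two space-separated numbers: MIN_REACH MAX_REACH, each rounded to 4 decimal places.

Link lengths: [9.5, 2.0, 8.3, 5.9, 7.9]
max_reach = 9.5 + 2 + 8.3 + 5.9 + 7.9 = 33.6
L_max = max([9.5, 2.0, 8.3, 5.9, 7.9]) = 9.5
S (sum of others) = 33.6 - 9.5 = 24.1
min_reach = max(0, 9.5 - 24.1) = max(0, -14.6) = 0

Answer: 0.0000 33.6000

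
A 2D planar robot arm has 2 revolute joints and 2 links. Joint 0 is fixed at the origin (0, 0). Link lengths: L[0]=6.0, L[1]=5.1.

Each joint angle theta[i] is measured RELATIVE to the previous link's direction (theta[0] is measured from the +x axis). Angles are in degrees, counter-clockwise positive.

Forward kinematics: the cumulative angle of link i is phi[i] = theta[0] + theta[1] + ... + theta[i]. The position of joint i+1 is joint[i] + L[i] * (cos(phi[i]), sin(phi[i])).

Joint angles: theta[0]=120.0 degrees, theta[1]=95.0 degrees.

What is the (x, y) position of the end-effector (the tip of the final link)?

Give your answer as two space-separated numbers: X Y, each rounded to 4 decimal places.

joint[0] = (0.0000, 0.0000)  (base)
link 0: phi[0] = 120 = 120 deg
  cos(120 deg) = -0.5000, sin(120 deg) = 0.8660
  joint[1] = (0.0000, 0.0000) + 6 * (-0.5000, 0.8660) = (0.0000 + -3.0000, 0.0000 + 5.1962) = (-3.0000, 5.1962)
link 1: phi[1] = 120 + 95 = 215 deg
  cos(215 deg) = -0.8192, sin(215 deg) = -0.5736
  joint[2] = (-3.0000, 5.1962) + 5.1 * (-0.8192, -0.5736) = (-3.0000 + -4.1777, 5.1962 + -2.9252) = (-7.1777, 2.2709)
End effector: (-7.1777, 2.2709)

Answer: -7.1777 2.2709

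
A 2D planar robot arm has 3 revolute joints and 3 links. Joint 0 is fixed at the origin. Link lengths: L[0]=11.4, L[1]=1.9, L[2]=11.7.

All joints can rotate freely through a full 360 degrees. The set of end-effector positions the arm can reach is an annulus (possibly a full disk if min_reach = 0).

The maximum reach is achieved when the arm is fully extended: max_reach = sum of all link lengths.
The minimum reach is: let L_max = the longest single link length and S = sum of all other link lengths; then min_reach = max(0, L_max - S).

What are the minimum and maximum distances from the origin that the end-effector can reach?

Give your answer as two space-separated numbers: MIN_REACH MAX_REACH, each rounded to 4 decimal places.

Link lengths: [11.4, 1.9, 11.7]
max_reach = 11.4 + 1.9 + 11.7 = 25
L_max = max([11.4, 1.9, 11.7]) = 11.7
S (sum of others) = 25 - 11.7 = 13.3
min_reach = max(0, 11.7 - 13.3) = max(0, -1.6) = 0

Answer: 0.0000 25.0000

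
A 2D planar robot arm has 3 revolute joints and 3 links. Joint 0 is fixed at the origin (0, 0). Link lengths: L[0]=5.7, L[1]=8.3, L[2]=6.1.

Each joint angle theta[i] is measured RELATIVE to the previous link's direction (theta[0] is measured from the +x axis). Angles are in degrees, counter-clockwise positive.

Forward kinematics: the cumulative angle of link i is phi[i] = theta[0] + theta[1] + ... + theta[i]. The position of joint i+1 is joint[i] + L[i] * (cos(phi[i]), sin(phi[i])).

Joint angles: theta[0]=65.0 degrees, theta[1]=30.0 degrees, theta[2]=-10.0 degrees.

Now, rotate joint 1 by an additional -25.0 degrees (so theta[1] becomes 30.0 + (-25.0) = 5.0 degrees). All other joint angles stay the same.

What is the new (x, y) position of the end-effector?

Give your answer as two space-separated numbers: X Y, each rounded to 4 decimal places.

joint[0] = (0.0000, 0.0000)  (base)
link 0: phi[0] = 65 = 65 deg
  cos(65 deg) = 0.4226, sin(65 deg) = 0.9063
  joint[1] = (0.0000, 0.0000) + 5.7 * (0.4226, 0.9063) = (0.0000 + 2.4089, 0.0000 + 5.1660) = (2.4089, 5.1660)
link 1: phi[1] = 65 + 5 = 70 deg
  cos(70 deg) = 0.3420, sin(70 deg) = 0.9397
  joint[2] = (2.4089, 5.1660) + 8.3 * (0.3420, 0.9397) = (2.4089 + 2.8388, 5.1660 + 7.7994) = (5.2477, 12.9654)
link 2: phi[2] = 65 + 5 + -10 = 60 deg
  cos(60 deg) = 0.5000, sin(60 deg) = 0.8660
  joint[3] = (5.2477, 12.9654) + 6.1 * (0.5000, 0.8660) = (5.2477 + 3.0500, 12.9654 + 5.2828) = (8.2977, 18.2482)
End effector: (8.2977, 18.2482)

Answer: 8.2977 18.2482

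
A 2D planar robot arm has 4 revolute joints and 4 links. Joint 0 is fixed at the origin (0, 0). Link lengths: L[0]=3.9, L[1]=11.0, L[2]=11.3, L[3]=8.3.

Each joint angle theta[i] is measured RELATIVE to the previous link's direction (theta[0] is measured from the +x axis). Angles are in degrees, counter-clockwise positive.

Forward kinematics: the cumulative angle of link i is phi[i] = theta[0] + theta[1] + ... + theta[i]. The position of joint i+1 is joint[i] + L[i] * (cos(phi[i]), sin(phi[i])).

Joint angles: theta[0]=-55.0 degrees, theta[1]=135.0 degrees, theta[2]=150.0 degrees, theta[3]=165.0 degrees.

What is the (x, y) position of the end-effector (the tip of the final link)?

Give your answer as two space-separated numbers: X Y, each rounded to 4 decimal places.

joint[0] = (0.0000, 0.0000)  (base)
link 0: phi[0] = -55 = -55 deg
  cos(-55 deg) = 0.5736, sin(-55 deg) = -0.8192
  joint[1] = (0.0000, 0.0000) + 3.9 * (0.5736, -0.8192) = (0.0000 + 2.2369, 0.0000 + -3.1947) = (2.2369, -3.1947)
link 1: phi[1] = -55 + 135 = 80 deg
  cos(80 deg) = 0.1736, sin(80 deg) = 0.9848
  joint[2] = (2.2369, -3.1947) + 11 * (0.1736, 0.9848) = (2.2369 + 1.9101, -3.1947 + 10.8329) = (4.1471, 7.6382)
link 2: phi[2] = -55 + 135 + 150 = 230 deg
  cos(230 deg) = -0.6428, sin(230 deg) = -0.7660
  joint[3] = (4.1471, 7.6382) + 11.3 * (-0.6428, -0.7660) = (4.1471 + -7.2635, 7.6382 + -8.6563) = (-3.1164, -1.0181)
link 3: phi[3] = -55 + 135 + 150 + 165 = 395 deg
  cos(395 deg) = 0.8192, sin(395 deg) = 0.5736
  joint[4] = (-3.1164, -1.0181) + 8.3 * (0.8192, 0.5736) = (-3.1164 + 6.7990, -1.0181 + 4.7607) = (3.6825, 3.7426)
End effector: (3.6825, 3.7426)

Answer: 3.6825 3.7426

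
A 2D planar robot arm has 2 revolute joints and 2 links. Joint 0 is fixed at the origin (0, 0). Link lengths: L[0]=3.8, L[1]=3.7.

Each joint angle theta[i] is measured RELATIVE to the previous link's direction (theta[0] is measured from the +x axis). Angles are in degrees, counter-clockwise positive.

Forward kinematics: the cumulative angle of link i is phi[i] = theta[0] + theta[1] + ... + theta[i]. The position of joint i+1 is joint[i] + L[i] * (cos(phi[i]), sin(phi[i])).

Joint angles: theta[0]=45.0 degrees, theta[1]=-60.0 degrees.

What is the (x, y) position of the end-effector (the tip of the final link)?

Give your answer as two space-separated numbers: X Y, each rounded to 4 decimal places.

joint[0] = (0.0000, 0.0000)  (base)
link 0: phi[0] = 45 = 45 deg
  cos(45 deg) = 0.7071, sin(45 deg) = 0.7071
  joint[1] = (0.0000, 0.0000) + 3.8 * (0.7071, 0.7071) = (0.0000 + 2.6870, 0.0000 + 2.6870) = (2.6870, 2.6870)
link 1: phi[1] = 45 + -60 = -15 deg
  cos(-15 deg) = 0.9659, sin(-15 deg) = -0.2588
  joint[2] = (2.6870, 2.6870) + 3.7 * (0.9659, -0.2588) = (2.6870 + 3.5739, 2.6870 + -0.9576) = (6.2609, 1.7294)
End effector: (6.2609, 1.7294)

Answer: 6.2609 1.7294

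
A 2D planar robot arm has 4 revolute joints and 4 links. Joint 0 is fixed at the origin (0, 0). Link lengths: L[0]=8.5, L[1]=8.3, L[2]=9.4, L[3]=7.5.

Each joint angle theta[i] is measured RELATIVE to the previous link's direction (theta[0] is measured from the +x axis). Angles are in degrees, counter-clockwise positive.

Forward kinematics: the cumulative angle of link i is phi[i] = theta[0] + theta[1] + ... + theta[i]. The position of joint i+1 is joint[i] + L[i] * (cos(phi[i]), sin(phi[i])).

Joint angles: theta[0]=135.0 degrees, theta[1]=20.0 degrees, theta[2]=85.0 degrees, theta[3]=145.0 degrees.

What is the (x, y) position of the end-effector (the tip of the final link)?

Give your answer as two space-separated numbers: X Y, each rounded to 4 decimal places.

Answer: -11.4355 4.5471

Derivation:
joint[0] = (0.0000, 0.0000)  (base)
link 0: phi[0] = 135 = 135 deg
  cos(135 deg) = -0.7071, sin(135 deg) = 0.7071
  joint[1] = (0.0000, 0.0000) + 8.5 * (-0.7071, 0.7071) = (0.0000 + -6.0104, 0.0000 + 6.0104) = (-6.0104, 6.0104)
link 1: phi[1] = 135 + 20 = 155 deg
  cos(155 deg) = -0.9063, sin(155 deg) = 0.4226
  joint[2] = (-6.0104, 6.0104) + 8.3 * (-0.9063, 0.4226) = (-6.0104 + -7.5224, 6.0104 + 3.5077) = (-13.5328, 9.5181)
link 2: phi[2] = 135 + 20 + 85 = 240 deg
  cos(240 deg) = -0.5000, sin(240 deg) = -0.8660
  joint[3] = (-13.5328, 9.5181) + 9.4 * (-0.5000, -0.8660) = (-13.5328 + -4.7000, 9.5181 + -8.1406) = (-18.2328, 1.3775)
link 3: phi[3] = 135 + 20 + 85 + 145 = 385 deg
  cos(385 deg) = 0.9063, sin(385 deg) = 0.4226
  joint[4] = (-18.2328, 1.3775) + 7.5 * (0.9063, 0.4226) = (-18.2328 + 6.7973, 1.3775 + 3.1696) = (-11.4355, 4.5471)
End effector: (-11.4355, 4.5471)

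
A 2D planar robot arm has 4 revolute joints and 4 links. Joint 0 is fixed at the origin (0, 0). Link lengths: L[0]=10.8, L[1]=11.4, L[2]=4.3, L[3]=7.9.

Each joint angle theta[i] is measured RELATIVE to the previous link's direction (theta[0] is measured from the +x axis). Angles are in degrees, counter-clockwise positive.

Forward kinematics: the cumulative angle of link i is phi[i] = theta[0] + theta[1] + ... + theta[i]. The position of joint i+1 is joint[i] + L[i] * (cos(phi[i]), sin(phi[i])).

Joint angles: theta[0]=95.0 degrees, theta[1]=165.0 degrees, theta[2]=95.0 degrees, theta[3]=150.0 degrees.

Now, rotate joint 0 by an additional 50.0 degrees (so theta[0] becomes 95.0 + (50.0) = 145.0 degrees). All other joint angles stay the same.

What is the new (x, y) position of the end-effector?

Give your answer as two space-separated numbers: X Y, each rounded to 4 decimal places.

Answer: -6.1093 -1.5424

Derivation:
joint[0] = (0.0000, 0.0000)  (base)
link 0: phi[0] = 145 = 145 deg
  cos(145 deg) = -0.8192, sin(145 deg) = 0.5736
  joint[1] = (0.0000, 0.0000) + 10.8 * (-0.8192, 0.5736) = (0.0000 + -8.8468, 0.0000 + 6.1946) = (-8.8468, 6.1946)
link 1: phi[1] = 145 + 165 = 310 deg
  cos(310 deg) = 0.6428, sin(310 deg) = -0.7660
  joint[2] = (-8.8468, 6.1946) + 11.4 * (0.6428, -0.7660) = (-8.8468 + 7.3278, 6.1946 + -8.7329) = (-1.5191, -2.5383)
link 2: phi[2] = 145 + 165 + 95 = 405 deg
  cos(405 deg) = 0.7071, sin(405 deg) = 0.7071
  joint[3] = (-1.5191, -2.5383) + 4.3 * (0.7071, 0.7071) = (-1.5191 + 3.0406, -2.5383 + 3.0406) = (1.5215, 0.5023)
link 3: phi[3] = 145 + 165 + 95 + 150 = 555 deg
  cos(555 deg) = -0.9659, sin(555 deg) = -0.2588
  joint[4] = (1.5215, 0.5023) + 7.9 * (-0.9659, -0.2588) = (1.5215 + -7.6308, 0.5023 + -2.0447) = (-6.1093, -1.5424)
End effector: (-6.1093, -1.5424)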